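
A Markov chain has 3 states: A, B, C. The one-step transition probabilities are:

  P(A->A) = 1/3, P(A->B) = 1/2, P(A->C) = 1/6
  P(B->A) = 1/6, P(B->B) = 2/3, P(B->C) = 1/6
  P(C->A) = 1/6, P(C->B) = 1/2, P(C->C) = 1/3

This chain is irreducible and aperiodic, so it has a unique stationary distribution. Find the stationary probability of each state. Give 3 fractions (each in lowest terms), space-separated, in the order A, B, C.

Answer: 1/5 3/5 1/5

Derivation:
The stationary distribution satisfies pi = pi * P, i.e.:
  pi_A = 1/3*pi_A + 1/6*pi_B + 1/6*pi_C
  pi_B = 1/2*pi_A + 2/3*pi_B + 1/2*pi_C
  pi_C = 1/6*pi_A + 1/6*pi_B + 1/3*pi_C
with normalization: pi_A + pi_B + pi_C = 1.

Using the first 2 balance equations plus normalization, the linear system A*pi = b is:
  [-2/3, 1/6, 1/6] . pi = 0
  [1/2, -1/3, 1/2] . pi = 0
  [1, 1, 1] . pi = 1

Solving yields:
  pi_A = 1/5
  pi_B = 3/5
  pi_C = 1/5

Verification (pi * P):
  1/5*1/3 + 3/5*1/6 + 1/5*1/6 = 1/5 = pi_A  (ok)
  1/5*1/2 + 3/5*2/3 + 1/5*1/2 = 3/5 = pi_B  (ok)
  1/5*1/6 + 3/5*1/6 + 1/5*1/3 = 1/5 = pi_C  (ok)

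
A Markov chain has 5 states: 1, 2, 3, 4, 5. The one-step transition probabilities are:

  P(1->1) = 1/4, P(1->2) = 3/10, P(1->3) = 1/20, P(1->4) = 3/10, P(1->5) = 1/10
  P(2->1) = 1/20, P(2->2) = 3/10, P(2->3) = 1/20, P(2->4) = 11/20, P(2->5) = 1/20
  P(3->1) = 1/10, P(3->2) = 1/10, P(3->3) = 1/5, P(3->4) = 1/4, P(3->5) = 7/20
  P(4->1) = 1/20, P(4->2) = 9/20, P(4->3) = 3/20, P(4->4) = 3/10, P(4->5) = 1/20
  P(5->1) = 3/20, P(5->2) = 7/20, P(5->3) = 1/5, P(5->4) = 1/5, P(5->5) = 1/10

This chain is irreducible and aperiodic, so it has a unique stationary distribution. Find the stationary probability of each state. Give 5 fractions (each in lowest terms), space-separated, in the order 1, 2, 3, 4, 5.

The stationary distribution satisfies pi = pi * P, i.e.:
  pi_1 = 1/4*pi_1 + 1/20*pi_2 + 1/10*pi_3 + 1/20*pi_4 + 3/20*pi_5
  pi_2 = 3/10*pi_1 + 3/10*pi_2 + 1/10*pi_3 + 9/20*pi_4 + 7/20*pi_5
  pi_3 = 1/20*pi_1 + 1/20*pi_2 + 1/5*pi_3 + 3/20*pi_4 + 1/5*pi_5
  pi_4 = 3/10*pi_1 + 11/20*pi_2 + 1/4*pi_3 + 3/10*pi_4 + 1/5*pi_5
  pi_5 = 1/10*pi_1 + 1/20*pi_2 + 7/20*pi_3 + 1/20*pi_4 + 1/10*pi_5
with normalization: pi_1 + pi_2 + pi_3 + pi_4 + pi_5 = 1.

Using the first 4 balance equations plus normalization, the linear system A*pi = b is:
  [-3/4, 1/20, 1/10, 1/20, 3/20] . pi = 0
  [3/10, -7/10, 1/10, 9/20, 7/20] . pi = 0
  [1/20, 1/20, -4/5, 3/20, 1/5] . pi = 0
  [3/10, 11/20, 1/4, -7/10, 1/5] . pi = 0
  [1, 1, 1, 1, 1] . pi = 1

Solving yields:
  pi_1 = 10329/126367
  pi_2 = 42491/126367
  pi_3 = 15021/126367
  pi_4 = 46588/126367
  pi_5 = 11938/126367

Verification (pi * P):
  10329/126367*1/4 + 42491/126367*1/20 + 15021/126367*1/10 + 46588/126367*1/20 + 11938/126367*3/20 = 10329/126367 = pi_1  (ok)
  10329/126367*3/10 + 42491/126367*3/10 + 15021/126367*1/10 + 46588/126367*9/20 + 11938/126367*7/20 = 42491/126367 = pi_2  (ok)
  10329/126367*1/20 + 42491/126367*1/20 + 15021/126367*1/5 + 46588/126367*3/20 + 11938/126367*1/5 = 15021/126367 = pi_3  (ok)
  10329/126367*3/10 + 42491/126367*11/20 + 15021/126367*1/4 + 46588/126367*3/10 + 11938/126367*1/5 = 46588/126367 = pi_4  (ok)
  10329/126367*1/10 + 42491/126367*1/20 + 15021/126367*7/20 + 46588/126367*1/20 + 11938/126367*1/10 = 11938/126367 = pi_5  (ok)

Answer: 10329/126367 42491/126367 15021/126367 46588/126367 11938/126367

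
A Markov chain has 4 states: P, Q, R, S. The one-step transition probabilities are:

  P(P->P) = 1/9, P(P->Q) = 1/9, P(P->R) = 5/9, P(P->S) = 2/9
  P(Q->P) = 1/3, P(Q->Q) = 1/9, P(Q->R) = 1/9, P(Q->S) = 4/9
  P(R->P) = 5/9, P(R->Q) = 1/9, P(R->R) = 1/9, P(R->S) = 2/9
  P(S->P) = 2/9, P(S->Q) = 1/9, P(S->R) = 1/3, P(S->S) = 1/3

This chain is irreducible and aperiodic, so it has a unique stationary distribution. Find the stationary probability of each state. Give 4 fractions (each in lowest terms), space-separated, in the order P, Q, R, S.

The stationary distribution satisfies pi = pi * P, i.e.:
  pi_P = 1/9*pi_P + 1/3*pi_Q + 5/9*pi_R + 2/9*pi_S
  pi_Q = 1/9*pi_P + 1/9*pi_Q + 1/9*pi_R + 1/9*pi_S
  pi_R = 5/9*pi_P + 1/9*pi_Q + 1/9*pi_R + 1/3*pi_S
  pi_S = 2/9*pi_P + 4/9*pi_Q + 2/9*pi_R + 1/3*pi_S
with normalization: pi_P + pi_Q + pi_R + pi_S = 1.

Using the first 3 balance equations plus normalization, the linear system A*pi = b is:
  [-8/9, 1/3, 5/9, 2/9] . pi = 0
  [1/9, -8/9, 1/9, 1/9] . pi = 0
  [5/9, 1/9, -8/9, 1/3] . pi = 0
  [1, 1, 1, 1] . pi = 1

Solving yields:
  pi_P = 71/234
  pi_Q = 1/9
  pi_R = 4/13
  pi_S = 5/18

Verification (pi * P):
  71/234*1/9 + 1/9*1/3 + 4/13*5/9 + 5/18*2/9 = 71/234 = pi_P  (ok)
  71/234*1/9 + 1/9*1/9 + 4/13*1/9 + 5/18*1/9 = 1/9 = pi_Q  (ok)
  71/234*5/9 + 1/9*1/9 + 4/13*1/9 + 5/18*1/3 = 4/13 = pi_R  (ok)
  71/234*2/9 + 1/9*4/9 + 4/13*2/9 + 5/18*1/3 = 5/18 = pi_S  (ok)

Answer: 71/234 1/9 4/13 5/18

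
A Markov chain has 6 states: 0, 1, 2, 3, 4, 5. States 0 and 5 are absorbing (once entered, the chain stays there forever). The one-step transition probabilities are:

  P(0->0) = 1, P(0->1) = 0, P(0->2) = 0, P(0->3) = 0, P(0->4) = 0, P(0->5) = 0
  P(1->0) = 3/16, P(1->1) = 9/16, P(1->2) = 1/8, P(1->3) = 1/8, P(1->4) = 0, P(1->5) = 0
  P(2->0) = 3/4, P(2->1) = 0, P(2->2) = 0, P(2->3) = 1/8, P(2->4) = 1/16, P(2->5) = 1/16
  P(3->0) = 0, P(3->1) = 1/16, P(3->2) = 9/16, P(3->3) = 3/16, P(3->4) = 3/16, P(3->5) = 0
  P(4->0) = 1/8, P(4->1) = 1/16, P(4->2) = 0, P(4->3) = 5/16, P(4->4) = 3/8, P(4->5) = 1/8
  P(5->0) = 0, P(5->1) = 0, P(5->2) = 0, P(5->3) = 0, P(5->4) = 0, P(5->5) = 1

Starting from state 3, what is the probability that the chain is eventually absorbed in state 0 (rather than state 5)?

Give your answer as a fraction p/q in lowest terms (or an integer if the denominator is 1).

Answer: 9325/10783

Derivation:
Let a_i = P(absorbed in 0 | start in state i).
Boundary conditions: a_0 = 1, a_5 = 0.
For each transient state i, a_i = sum_j P(i->j) * a_j:
  a_1 = 3/16*a_0 + 9/16*a_1 + 1/8*a_2 + 1/8*a_3 + 0*a_4 + 0*a_5
  a_2 = 3/4*a_0 + 0*a_1 + 0*a_2 + 1/8*a_3 + 1/16*a_4 + 1/16*a_5
  a_3 = 0*a_0 + 1/16*a_1 + 9/16*a_2 + 3/16*a_3 + 3/16*a_4 + 0*a_5
  a_4 = 1/8*a_0 + 1/16*a_1 + 0*a_2 + 5/16*a_3 + 3/8*a_4 + 1/8*a_5

Substituting a_0 = 1 and a_5 = 0, rearrange to (I - Q) a = r where r[i] = P(i -> 0):
  [7/16, -1/8, -1/8, 0] . (a_1, a_2, a_3, a_4) = 3/16
  [0, 1, -1/8, -1/16] . (a_1, a_2, a_3, a_4) = 3/4
  [-1/16, -9/16, 13/16, -3/16] . (a_1, a_2, a_3, a_4) = 0
  [-1/16, 0, -5/16, 5/8] . (a_1, a_2, a_3, a_4) = 1/8

Solving yields:
  a_1 = 10069/10783
  a_2 = 9742/10783
  a_3 = 9325/10783
  a_4 = 7826/10783

Starting state is 3, so the absorption probability is a_3 = 9325/10783.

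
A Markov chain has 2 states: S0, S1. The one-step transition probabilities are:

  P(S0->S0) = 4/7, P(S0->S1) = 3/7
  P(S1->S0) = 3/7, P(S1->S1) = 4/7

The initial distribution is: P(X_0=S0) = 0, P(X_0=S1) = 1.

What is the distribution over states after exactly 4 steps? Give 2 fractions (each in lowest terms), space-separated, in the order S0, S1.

Propagating the distribution step by step (d_{t+1} = d_t * P):
d_0 = (S0=0, S1=1)
  d_1[S0] = 0*4/7 + 1*3/7 = 3/7
  d_1[S1] = 0*3/7 + 1*4/7 = 4/7
d_1 = (S0=3/7, S1=4/7)
  d_2[S0] = 3/7*4/7 + 4/7*3/7 = 24/49
  d_2[S1] = 3/7*3/7 + 4/7*4/7 = 25/49
d_2 = (S0=24/49, S1=25/49)
  d_3[S0] = 24/49*4/7 + 25/49*3/7 = 171/343
  d_3[S1] = 24/49*3/7 + 25/49*4/7 = 172/343
d_3 = (S0=171/343, S1=172/343)
  d_4[S0] = 171/343*4/7 + 172/343*3/7 = 1200/2401
  d_4[S1] = 171/343*3/7 + 172/343*4/7 = 1201/2401
d_4 = (S0=1200/2401, S1=1201/2401)

Answer: 1200/2401 1201/2401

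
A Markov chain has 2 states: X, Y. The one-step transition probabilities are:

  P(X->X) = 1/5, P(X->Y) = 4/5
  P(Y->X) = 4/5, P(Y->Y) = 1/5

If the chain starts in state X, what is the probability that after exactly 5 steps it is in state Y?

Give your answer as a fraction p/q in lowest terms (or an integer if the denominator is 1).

Answer: 1684/3125

Derivation:
Computing P^5 by repeated multiplication:
P^1 =
  X: [1/5, 4/5]
  Y: [4/5, 1/5]
P^2 =
  X: [17/25, 8/25]
  Y: [8/25, 17/25]
P^3 =
  X: [49/125, 76/125]
  Y: [76/125, 49/125]
P^4 =
  X: [353/625, 272/625]
  Y: [272/625, 353/625]
P^5 =
  X: [1441/3125, 1684/3125]
  Y: [1684/3125, 1441/3125]

(P^5)[X -> Y] = 1684/3125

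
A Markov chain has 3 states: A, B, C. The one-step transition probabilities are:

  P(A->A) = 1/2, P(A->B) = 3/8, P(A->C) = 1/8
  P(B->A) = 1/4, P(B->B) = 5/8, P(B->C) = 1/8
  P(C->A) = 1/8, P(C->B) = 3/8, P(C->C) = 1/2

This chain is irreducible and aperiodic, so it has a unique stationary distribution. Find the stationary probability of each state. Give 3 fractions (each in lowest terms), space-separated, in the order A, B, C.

Answer: 3/10 1/2 1/5

Derivation:
The stationary distribution satisfies pi = pi * P, i.e.:
  pi_A = 1/2*pi_A + 1/4*pi_B + 1/8*pi_C
  pi_B = 3/8*pi_A + 5/8*pi_B + 3/8*pi_C
  pi_C = 1/8*pi_A + 1/8*pi_B + 1/2*pi_C
with normalization: pi_A + pi_B + pi_C = 1.

Using the first 2 balance equations plus normalization, the linear system A*pi = b is:
  [-1/2, 1/4, 1/8] . pi = 0
  [3/8, -3/8, 3/8] . pi = 0
  [1, 1, 1] . pi = 1

Solving yields:
  pi_A = 3/10
  pi_B = 1/2
  pi_C = 1/5

Verification (pi * P):
  3/10*1/2 + 1/2*1/4 + 1/5*1/8 = 3/10 = pi_A  (ok)
  3/10*3/8 + 1/2*5/8 + 1/5*3/8 = 1/2 = pi_B  (ok)
  3/10*1/8 + 1/2*1/8 + 1/5*1/2 = 1/5 = pi_C  (ok)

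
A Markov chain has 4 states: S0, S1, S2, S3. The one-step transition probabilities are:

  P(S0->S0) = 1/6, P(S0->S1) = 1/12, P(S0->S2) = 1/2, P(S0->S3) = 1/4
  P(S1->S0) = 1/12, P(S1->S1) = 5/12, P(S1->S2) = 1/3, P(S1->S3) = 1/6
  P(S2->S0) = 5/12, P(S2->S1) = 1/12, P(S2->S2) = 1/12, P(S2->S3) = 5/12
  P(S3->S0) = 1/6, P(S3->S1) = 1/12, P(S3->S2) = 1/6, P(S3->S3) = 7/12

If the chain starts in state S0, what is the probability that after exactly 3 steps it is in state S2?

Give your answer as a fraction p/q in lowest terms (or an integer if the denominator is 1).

Computing P^3 by repeated multiplication:
P^1 =
  S0: [1/6, 1/12, 1/2, 1/4]
  S1: [1/12, 5/12, 1/3, 1/6]
  S2: [5/12, 1/12, 1/12, 5/12]
  S3: [1/6, 1/12, 1/6, 7/12]
P^2 =
  S0: [41/144, 1/9, 7/36, 59/144]
  S1: [31/144, 2/9, 17/72, 47/144]
  S2: [13/72, 1/9, 5/16, 19/48]
  S3: [29/144, 1/9, 2/9, 67/144]
P^3 =
  S0: [89/432, 13/108, 19/72, 59/144]
  S1: [179/864, 17/108, 221/864, 41/108]
  S2: [407/1728, 13/108, 379/1728, 367/864]
  S3: [23/108, 13/108, 101/432, 187/432]

(P^3)[S0 -> S2] = 19/72

Answer: 19/72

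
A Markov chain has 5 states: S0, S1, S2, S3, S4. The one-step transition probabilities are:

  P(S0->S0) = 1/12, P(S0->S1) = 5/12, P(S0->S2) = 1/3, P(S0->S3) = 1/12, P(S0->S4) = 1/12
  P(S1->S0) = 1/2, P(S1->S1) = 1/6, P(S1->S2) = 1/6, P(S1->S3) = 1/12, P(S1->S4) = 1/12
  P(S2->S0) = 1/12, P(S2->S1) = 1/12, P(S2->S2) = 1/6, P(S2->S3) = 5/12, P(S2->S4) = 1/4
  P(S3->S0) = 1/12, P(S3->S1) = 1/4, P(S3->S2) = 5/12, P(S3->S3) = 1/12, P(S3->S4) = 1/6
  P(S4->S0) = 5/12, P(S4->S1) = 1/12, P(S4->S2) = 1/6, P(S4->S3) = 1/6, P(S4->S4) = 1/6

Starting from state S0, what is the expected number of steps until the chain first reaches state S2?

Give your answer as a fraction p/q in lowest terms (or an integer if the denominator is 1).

Let h_i = expected steps to first reach S2 from state i.
Boundary: h_S2 = 0.
First-step equations for the other states:
  h_S0 = 1 + 1/12*h_S0 + 5/12*h_S1 + 1/3*h_S2 + 1/12*h_S3 + 1/12*h_S4
  h_S1 = 1 + 1/2*h_S0 + 1/6*h_S1 + 1/6*h_S2 + 1/12*h_S3 + 1/12*h_S4
  h_S3 = 1 + 1/12*h_S0 + 1/4*h_S1 + 5/12*h_S2 + 1/12*h_S3 + 1/6*h_S4
  h_S4 = 1 + 5/12*h_S0 + 1/12*h_S1 + 1/6*h_S2 + 1/6*h_S3 + 1/6*h_S4

Substituting h_S2 = 0 and rearranging gives the linear system (I - Q) h = 1:
  [11/12, -5/12, -1/12, -1/12] . (h_S0, h_S1, h_S3, h_S4) = 1
  [-1/2, 5/6, -1/12, -1/12] . (h_S0, h_S1, h_S3, h_S4) = 1
  [-1/12, -1/4, 11/12, -1/6] . (h_S0, h_S1, h_S3, h_S4) = 1
  [-5/12, -1/12, -1/6, 5/6] . (h_S0, h_S1, h_S3, h_S4) = 1

Solving yields:
  h_S0 = 1965/541
  h_S1 = 2227/541
  h_S3 = 1778/541
  h_S4 = 2210/541

Starting state is S0, so the expected hitting time is h_S0 = 1965/541.

Answer: 1965/541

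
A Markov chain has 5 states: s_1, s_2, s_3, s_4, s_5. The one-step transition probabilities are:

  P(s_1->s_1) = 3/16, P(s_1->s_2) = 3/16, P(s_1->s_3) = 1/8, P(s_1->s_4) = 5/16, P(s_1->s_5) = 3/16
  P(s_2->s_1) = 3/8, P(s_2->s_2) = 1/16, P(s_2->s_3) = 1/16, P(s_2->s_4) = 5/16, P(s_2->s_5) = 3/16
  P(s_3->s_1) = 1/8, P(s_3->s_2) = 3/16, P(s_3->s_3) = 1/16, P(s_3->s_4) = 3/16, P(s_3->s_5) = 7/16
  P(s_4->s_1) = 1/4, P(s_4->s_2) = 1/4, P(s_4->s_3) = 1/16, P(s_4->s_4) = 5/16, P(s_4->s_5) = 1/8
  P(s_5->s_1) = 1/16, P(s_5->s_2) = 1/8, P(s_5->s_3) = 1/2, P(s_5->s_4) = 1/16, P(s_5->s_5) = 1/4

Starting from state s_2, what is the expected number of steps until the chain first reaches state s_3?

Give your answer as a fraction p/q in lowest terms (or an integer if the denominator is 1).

Let h_i = expected steps to first reach s_3 from state i.
Boundary: h_s_3 = 0.
First-step equations for the other states:
  h_s_1 = 1 + 3/16*h_s_1 + 3/16*h_s_2 + 1/8*h_s_3 + 5/16*h_s_4 + 3/16*h_s_5
  h_s_2 = 1 + 3/8*h_s_1 + 1/16*h_s_2 + 1/16*h_s_3 + 5/16*h_s_4 + 3/16*h_s_5
  h_s_4 = 1 + 1/4*h_s_1 + 1/4*h_s_2 + 1/16*h_s_3 + 5/16*h_s_4 + 1/8*h_s_5
  h_s_5 = 1 + 1/16*h_s_1 + 1/8*h_s_2 + 1/2*h_s_3 + 1/16*h_s_4 + 1/4*h_s_5

Substituting h_s_3 = 0 and rearranging gives the linear system (I - Q) h = 1:
  [13/16, -3/16, -5/16, -3/16] . (h_s_1, h_s_2, h_s_4, h_s_5) = 1
  [-3/8, 15/16, -5/16, -3/16] . (h_s_1, h_s_2, h_s_4, h_s_5) = 1
  [-1/4, -1/4, 11/16, -1/8] . (h_s_1, h_s_2, h_s_4, h_s_5) = 1
  [-1/16, -1/8, -1/16, 3/4] . (h_s_1, h_s_2, h_s_4, h_s_5) = 1

Solving yields:
  h_s_1 = 33984/5639
  h_s_2 = 35872/5639
  h_s_4 = 37136/5639
  h_s_5 = 19424/5639

Starting state is s_2, so the expected hitting time is h_s_2 = 35872/5639.

Answer: 35872/5639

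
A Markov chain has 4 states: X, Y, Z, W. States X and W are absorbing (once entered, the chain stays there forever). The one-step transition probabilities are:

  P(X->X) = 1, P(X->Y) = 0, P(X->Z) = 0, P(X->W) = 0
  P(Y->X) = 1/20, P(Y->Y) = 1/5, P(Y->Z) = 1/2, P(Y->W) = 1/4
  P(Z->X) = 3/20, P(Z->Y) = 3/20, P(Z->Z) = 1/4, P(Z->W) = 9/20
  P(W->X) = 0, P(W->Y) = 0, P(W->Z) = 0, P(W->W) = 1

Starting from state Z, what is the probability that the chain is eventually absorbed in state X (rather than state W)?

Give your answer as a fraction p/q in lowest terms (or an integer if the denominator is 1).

Answer: 17/70

Derivation:
Let a_i = P(absorbed in X | start in state i).
Boundary conditions: a_X = 1, a_W = 0.
For each transient state i, a_i = sum_j P(i->j) * a_j:
  a_Y = 1/20*a_X + 1/5*a_Y + 1/2*a_Z + 1/4*a_W
  a_Z = 3/20*a_X + 3/20*a_Y + 1/4*a_Z + 9/20*a_W

Substituting a_X = 1 and a_W = 0, rearrange to (I - Q) a = r where r[i] = P(i -> X):
  [4/5, -1/2] . (a_Y, a_Z) = 1/20
  [-3/20, 3/4] . (a_Y, a_Z) = 3/20

Solving yields:
  a_Y = 3/14
  a_Z = 17/70

Starting state is Z, so the absorption probability is a_Z = 17/70.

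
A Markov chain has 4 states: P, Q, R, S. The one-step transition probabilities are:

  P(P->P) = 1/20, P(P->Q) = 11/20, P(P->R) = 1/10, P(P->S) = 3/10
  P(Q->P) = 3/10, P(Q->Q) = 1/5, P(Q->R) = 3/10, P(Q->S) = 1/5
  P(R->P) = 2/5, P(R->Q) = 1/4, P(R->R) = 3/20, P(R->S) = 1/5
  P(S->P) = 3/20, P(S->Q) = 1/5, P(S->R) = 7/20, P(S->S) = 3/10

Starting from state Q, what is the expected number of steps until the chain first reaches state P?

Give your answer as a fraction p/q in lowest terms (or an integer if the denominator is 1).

Answer: 1035/304

Derivation:
Let h_i = expected steps to first reach P from state i.
Boundary: h_P = 0.
First-step equations for the other states:
  h_Q = 1 + 3/10*h_P + 1/5*h_Q + 3/10*h_R + 1/5*h_S
  h_R = 1 + 2/5*h_P + 1/4*h_Q + 3/20*h_R + 1/5*h_S
  h_S = 1 + 3/20*h_P + 1/5*h_Q + 7/20*h_R + 3/10*h_S

Substituting h_P = 0 and rearranging gives the linear system (I - Q) h = 1:
  [4/5, -3/10, -1/5] . (h_Q, h_R, h_S) = 1
  [-1/4, 17/20, -1/5] . (h_Q, h_R, h_S) = 1
  [-1/5, -7/20, 7/10] . (h_Q, h_R, h_S) = 1

Solving yields:
  h_Q = 1035/304
  h_R = 945/304
  h_S = 2405/608

Starting state is Q, so the expected hitting time is h_Q = 1035/304.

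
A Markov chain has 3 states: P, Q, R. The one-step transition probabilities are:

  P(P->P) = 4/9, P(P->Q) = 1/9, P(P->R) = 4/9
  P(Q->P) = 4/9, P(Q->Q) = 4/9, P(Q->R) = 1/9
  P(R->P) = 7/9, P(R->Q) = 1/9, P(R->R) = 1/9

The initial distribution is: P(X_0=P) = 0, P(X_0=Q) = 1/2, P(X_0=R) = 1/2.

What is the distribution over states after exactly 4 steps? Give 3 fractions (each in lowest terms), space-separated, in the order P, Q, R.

Answer: 130/243 83/486 143/486

Derivation:
Propagating the distribution step by step (d_{t+1} = d_t * P):
d_0 = (P=0, Q=1/2, R=1/2)
  d_1[P] = 0*4/9 + 1/2*4/9 + 1/2*7/9 = 11/18
  d_1[Q] = 0*1/9 + 1/2*4/9 + 1/2*1/9 = 5/18
  d_1[R] = 0*4/9 + 1/2*1/9 + 1/2*1/9 = 1/9
d_1 = (P=11/18, Q=5/18, R=1/9)
  d_2[P] = 11/18*4/9 + 5/18*4/9 + 1/9*7/9 = 13/27
  d_2[Q] = 11/18*1/9 + 5/18*4/9 + 1/9*1/9 = 11/54
  d_2[R] = 11/18*4/9 + 5/18*1/9 + 1/9*1/9 = 17/54
d_2 = (P=13/27, Q=11/54, R=17/54)
  d_3[P] = 13/27*4/9 + 11/54*4/9 + 17/54*7/9 = 89/162
  d_3[Q] = 13/27*1/9 + 11/54*4/9 + 17/54*1/9 = 29/162
  d_3[R] = 13/27*4/9 + 11/54*1/9 + 17/54*1/9 = 22/81
d_3 = (P=89/162, Q=29/162, R=22/81)
  d_4[P] = 89/162*4/9 + 29/162*4/9 + 22/81*7/9 = 130/243
  d_4[Q] = 89/162*1/9 + 29/162*4/9 + 22/81*1/9 = 83/486
  d_4[R] = 89/162*4/9 + 29/162*1/9 + 22/81*1/9 = 143/486
d_4 = (P=130/243, Q=83/486, R=143/486)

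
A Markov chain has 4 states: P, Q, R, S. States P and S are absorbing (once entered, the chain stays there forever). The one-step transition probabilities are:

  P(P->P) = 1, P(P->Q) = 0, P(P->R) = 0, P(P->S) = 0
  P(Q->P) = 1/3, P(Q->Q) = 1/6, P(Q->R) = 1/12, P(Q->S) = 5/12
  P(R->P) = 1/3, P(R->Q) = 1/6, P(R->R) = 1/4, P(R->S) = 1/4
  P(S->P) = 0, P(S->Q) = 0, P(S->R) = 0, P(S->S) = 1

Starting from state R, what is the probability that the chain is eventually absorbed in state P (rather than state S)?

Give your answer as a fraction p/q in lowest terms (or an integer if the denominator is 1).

Let a_i = P(absorbed in P | start in state i).
Boundary conditions: a_P = 1, a_S = 0.
For each transient state i, a_i = sum_j P(i->j) * a_j:
  a_Q = 1/3*a_P + 1/6*a_Q + 1/12*a_R + 5/12*a_S
  a_R = 1/3*a_P + 1/6*a_Q + 1/4*a_R + 1/4*a_S

Substituting a_P = 1 and a_S = 0, rearrange to (I - Q) a = r where r[i] = P(i -> P):
  [5/6, -1/12] . (a_Q, a_R) = 1/3
  [-1/6, 3/4] . (a_Q, a_R) = 1/3

Solving yields:
  a_Q = 5/11
  a_R = 6/11

Starting state is R, so the absorption probability is a_R = 6/11.

Answer: 6/11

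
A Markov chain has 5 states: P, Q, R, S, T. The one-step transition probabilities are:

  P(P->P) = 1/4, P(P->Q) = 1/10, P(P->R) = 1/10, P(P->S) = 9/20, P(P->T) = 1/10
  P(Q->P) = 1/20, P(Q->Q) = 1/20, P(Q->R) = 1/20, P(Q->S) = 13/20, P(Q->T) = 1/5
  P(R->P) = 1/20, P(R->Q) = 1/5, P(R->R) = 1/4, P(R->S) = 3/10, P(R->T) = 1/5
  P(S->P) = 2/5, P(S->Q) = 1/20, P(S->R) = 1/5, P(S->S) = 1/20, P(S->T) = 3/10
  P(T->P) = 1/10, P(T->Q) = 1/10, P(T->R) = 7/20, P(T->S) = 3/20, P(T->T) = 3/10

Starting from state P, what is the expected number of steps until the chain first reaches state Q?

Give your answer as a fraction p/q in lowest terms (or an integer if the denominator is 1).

Let h_i = expected steps to first reach Q from state i.
Boundary: h_Q = 0.
First-step equations for the other states:
  h_P = 1 + 1/4*h_P + 1/10*h_Q + 1/10*h_R + 9/20*h_S + 1/10*h_T
  h_R = 1 + 1/20*h_P + 1/5*h_Q + 1/4*h_R + 3/10*h_S + 1/5*h_T
  h_S = 1 + 2/5*h_P + 1/20*h_Q + 1/5*h_R + 1/20*h_S + 3/10*h_T
  h_T = 1 + 1/10*h_P + 1/10*h_Q + 7/20*h_R + 3/20*h_S + 3/10*h_T

Substituting h_Q = 0 and rearranging gives the linear system (I - Q) h = 1:
  [3/4, -1/10, -9/20, -1/10] . (h_P, h_R, h_S, h_T) = 1
  [-1/20, 3/4, -3/10, -1/5] . (h_P, h_R, h_S, h_T) = 1
  [-2/5, -1/5, 19/20, -3/10] . (h_P, h_R, h_S, h_T) = 1
  [-1/10, -7/20, -3/20, 7/10] . (h_P, h_R, h_S, h_T) = 1

Solving yields:
  h_P = 7924/859
  h_R = 6920/859
  h_S = 8082/859
  h_T = 7551/859

Starting state is P, so the expected hitting time is h_P = 7924/859.

Answer: 7924/859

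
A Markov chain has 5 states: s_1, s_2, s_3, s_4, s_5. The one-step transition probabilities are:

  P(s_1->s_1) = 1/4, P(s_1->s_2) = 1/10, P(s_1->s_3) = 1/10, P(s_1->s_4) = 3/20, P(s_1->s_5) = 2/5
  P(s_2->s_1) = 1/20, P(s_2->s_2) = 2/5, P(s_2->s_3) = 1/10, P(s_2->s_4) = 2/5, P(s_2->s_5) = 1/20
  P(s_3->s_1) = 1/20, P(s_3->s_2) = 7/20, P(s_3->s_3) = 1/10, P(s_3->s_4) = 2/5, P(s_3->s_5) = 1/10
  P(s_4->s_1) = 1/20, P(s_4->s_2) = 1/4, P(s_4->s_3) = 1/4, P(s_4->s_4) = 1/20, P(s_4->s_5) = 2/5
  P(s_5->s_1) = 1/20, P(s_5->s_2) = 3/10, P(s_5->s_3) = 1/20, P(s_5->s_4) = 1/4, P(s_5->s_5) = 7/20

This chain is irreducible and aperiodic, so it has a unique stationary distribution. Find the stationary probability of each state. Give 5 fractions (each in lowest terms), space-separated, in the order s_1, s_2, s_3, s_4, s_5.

Answer: 1/16 13345/42752 5415/42752 11029/42752 10291/42752

Derivation:
The stationary distribution satisfies pi = pi * P, i.e.:
  pi_s_1 = 1/4*pi_s_1 + 1/20*pi_s_2 + 1/20*pi_s_3 + 1/20*pi_s_4 + 1/20*pi_s_5
  pi_s_2 = 1/10*pi_s_1 + 2/5*pi_s_2 + 7/20*pi_s_3 + 1/4*pi_s_4 + 3/10*pi_s_5
  pi_s_3 = 1/10*pi_s_1 + 1/10*pi_s_2 + 1/10*pi_s_3 + 1/4*pi_s_4 + 1/20*pi_s_5
  pi_s_4 = 3/20*pi_s_1 + 2/5*pi_s_2 + 2/5*pi_s_3 + 1/20*pi_s_4 + 1/4*pi_s_5
  pi_s_5 = 2/5*pi_s_1 + 1/20*pi_s_2 + 1/10*pi_s_3 + 2/5*pi_s_4 + 7/20*pi_s_5
with normalization: pi_s_1 + pi_s_2 + pi_s_3 + pi_s_4 + pi_s_5 = 1.

Using the first 4 balance equations plus normalization, the linear system A*pi = b is:
  [-3/4, 1/20, 1/20, 1/20, 1/20] . pi = 0
  [1/10, -3/5, 7/20, 1/4, 3/10] . pi = 0
  [1/10, 1/10, -9/10, 1/4, 1/20] . pi = 0
  [3/20, 2/5, 2/5, -19/20, 1/4] . pi = 0
  [1, 1, 1, 1, 1] . pi = 1

Solving yields:
  pi_s_1 = 1/16
  pi_s_2 = 13345/42752
  pi_s_3 = 5415/42752
  pi_s_4 = 11029/42752
  pi_s_5 = 10291/42752

Verification (pi * P):
  1/16*1/4 + 13345/42752*1/20 + 5415/42752*1/20 + 11029/42752*1/20 + 10291/42752*1/20 = 1/16 = pi_s_1  (ok)
  1/16*1/10 + 13345/42752*2/5 + 5415/42752*7/20 + 11029/42752*1/4 + 10291/42752*3/10 = 13345/42752 = pi_s_2  (ok)
  1/16*1/10 + 13345/42752*1/10 + 5415/42752*1/10 + 11029/42752*1/4 + 10291/42752*1/20 = 5415/42752 = pi_s_3  (ok)
  1/16*3/20 + 13345/42752*2/5 + 5415/42752*2/5 + 11029/42752*1/20 + 10291/42752*1/4 = 11029/42752 = pi_s_4  (ok)
  1/16*2/5 + 13345/42752*1/20 + 5415/42752*1/10 + 11029/42752*2/5 + 10291/42752*7/20 = 10291/42752 = pi_s_5  (ok)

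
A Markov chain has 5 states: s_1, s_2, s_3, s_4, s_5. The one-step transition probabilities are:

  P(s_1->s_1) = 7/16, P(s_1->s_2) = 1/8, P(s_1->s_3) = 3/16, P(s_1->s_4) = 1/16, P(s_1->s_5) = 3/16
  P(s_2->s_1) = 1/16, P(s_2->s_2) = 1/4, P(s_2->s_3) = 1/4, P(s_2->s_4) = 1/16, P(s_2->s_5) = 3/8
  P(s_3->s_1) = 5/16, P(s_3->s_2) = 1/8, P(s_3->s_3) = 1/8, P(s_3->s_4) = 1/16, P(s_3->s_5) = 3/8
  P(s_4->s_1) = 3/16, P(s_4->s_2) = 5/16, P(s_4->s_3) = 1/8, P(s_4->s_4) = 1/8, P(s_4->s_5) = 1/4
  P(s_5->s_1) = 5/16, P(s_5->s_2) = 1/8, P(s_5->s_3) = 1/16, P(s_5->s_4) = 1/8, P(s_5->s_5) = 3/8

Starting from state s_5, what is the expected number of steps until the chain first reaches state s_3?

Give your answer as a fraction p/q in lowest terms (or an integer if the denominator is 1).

Let h_i = expected steps to first reach s_3 from state i.
Boundary: h_s_3 = 0.
First-step equations for the other states:
  h_s_1 = 1 + 7/16*h_s_1 + 1/8*h_s_2 + 3/16*h_s_3 + 1/16*h_s_4 + 3/16*h_s_5
  h_s_2 = 1 + 1/16*h_s_1 + 1/4*h_s_2 + 1/4*h_s_3 + 1/16*h_s_4 + 3/8*h_s_5
  h_s_4 = 1 + 3/16*h_s_1 + 5/16*h_s_2 + 1/8*h_s_3 + 1/8*h_s_4 + 1/4*h_s_5
  h_s_5 = 1 + 5/16*h_s_1 + 1/8*h_s_2 + 1/16*h_s_3 + 1/8*h_s_4 + 3/8*h_s_5

Substituting h_s_3 = 0 and rearranging gives the linear system (I - Q) h = 1:
  [9/16, -1/8, -1/16, -3/16] . (h_s_1, h_s_2, h_s_4, h_s_5) = 1
  [-1/16, 3/4, -1/16, -3/8] . (h_s_1, h_s_2, h_s_4, h_s_5) = 1
  [-3/16, -5/16, 7/8, -1/4] . (h_s_1, h_s_2, h_s_4, h_s_5) = 1
  [-5/16, -1/8, -1/8, 5/8] . (h_s_1, h_s_2, h_s_4, h_s_5) = 1

Solving yields:
  h_s_1 = 43312/6841
  h_s_2 = 41696/6841
  h_s_4 = 46336/6841
  h_s_5 = 50208/6841

Starting state is s_5, so the expected hitting time is h_s_5 = 50208/6841.

Answer: 50208/6841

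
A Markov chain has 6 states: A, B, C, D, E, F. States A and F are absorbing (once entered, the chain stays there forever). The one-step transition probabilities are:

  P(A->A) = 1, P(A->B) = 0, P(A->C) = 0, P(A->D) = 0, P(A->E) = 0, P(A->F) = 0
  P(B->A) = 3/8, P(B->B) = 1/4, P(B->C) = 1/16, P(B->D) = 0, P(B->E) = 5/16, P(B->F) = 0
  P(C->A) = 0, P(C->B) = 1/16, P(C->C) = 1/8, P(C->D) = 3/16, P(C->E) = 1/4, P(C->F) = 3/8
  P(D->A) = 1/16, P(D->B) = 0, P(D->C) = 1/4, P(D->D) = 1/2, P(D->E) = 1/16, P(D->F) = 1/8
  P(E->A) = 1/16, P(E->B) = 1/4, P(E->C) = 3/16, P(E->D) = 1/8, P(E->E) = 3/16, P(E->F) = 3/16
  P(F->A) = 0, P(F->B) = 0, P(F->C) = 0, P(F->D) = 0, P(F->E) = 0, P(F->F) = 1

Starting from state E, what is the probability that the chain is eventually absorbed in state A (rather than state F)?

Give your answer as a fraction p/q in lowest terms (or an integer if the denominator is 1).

Let a_i = P(absorbed in A | start in state i).
Boundary conditions: a_A = 1, a_F = 0.
For each transient state i, a_i = sum_j P(i->j) * a_j:
  a_B = 3/8*a_A + 1/4*a_B + 1/16*a_C + 0*a_D + 5/16*a_E + 0*a_F
  a_C = 0*a_A + 1/16*a_B + 1/8*a_C + 3/16*a_D + 1/4*a_E + 3/8*a_F
  a_D = 1/16*a_A + 0*a_B + 1/4*a_C + 1/2*a_D + 1/16*a_E + 1/8*a_F
  a_E = 1/16*a_A + 1/4*a_B + 3/16*a_C + 1/8*a_D + 3/16*a_E + 3/16*a_F

Substituting a_A = 1 and a_F = 0, rearrange to (I - Q) a = r where r[i] = P(i -> A):
  [3/4, -1/16, 0, -5/16] . (a_B, a_C, a_D, a_E) = 3/8
  [-1/16, 7/8, -3/16, -1/4] . (a_B, a_C, a_D, a_E) = 0
  [0, -1/4, 1/2, -1/16] . (a_B, a_C, a_D, a_E) = 1/16
  [-1/4, -3/16, -1/8, 13/16] . (a_B, a_C, a_D, a_E) = 1/16

Solving yields:
  a_B = 7577/11218
  a_C = 1213/5609
  a_D = 3145/11218
  a_E = 2119/5609

Starting state is E, so the absorption probability is a_E = 2119/5609.

Answer: 2119/5609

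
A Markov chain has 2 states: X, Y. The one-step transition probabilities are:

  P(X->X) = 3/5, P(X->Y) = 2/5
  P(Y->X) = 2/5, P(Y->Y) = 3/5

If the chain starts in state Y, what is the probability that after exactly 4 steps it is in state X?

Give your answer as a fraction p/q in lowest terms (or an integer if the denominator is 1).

Computing P^4 by repeated multiplication:
P^1 =
  X: [3/5, 2/5]
  Y: [2/5, 3/5]
P^2 =
  X: [13/25, 12/25]
  Y: [12/25, 13/25]
P^3 =
  X: [63/125, 62/125]
  Y: [62/125, 63/125]
P^4 =
  X: [313/625, 312/625]
  Y: [312/625, 313/625]

(P^4)[Y -> X] = 312/625

Answer: 312/625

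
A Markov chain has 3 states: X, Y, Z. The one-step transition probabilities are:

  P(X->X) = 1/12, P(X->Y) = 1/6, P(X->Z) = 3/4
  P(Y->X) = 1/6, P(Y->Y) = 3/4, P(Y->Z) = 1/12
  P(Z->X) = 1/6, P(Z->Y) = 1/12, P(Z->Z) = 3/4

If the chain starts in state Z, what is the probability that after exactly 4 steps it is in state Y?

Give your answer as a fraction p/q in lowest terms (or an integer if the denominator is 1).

Computing P^4 by repeated multiplication:
P^1 =
  X: [1/12, 1/6, 3/4]
  Y: [1/6, 3/4, 1/12]
  Z: [1/6, 1/12, 3/4]
P^2 =
  X: [23/144, 29/144, 23/36]
  Y: [11/72, 43/72, 1/4]
  Z: [11/72, 11/72, 25/36]
P^3 =
  X: [265/1728, 133/576, 133/216]
  Y: [133/864, 427/864, 19/54]
  Z: [133/864, 19/96, 35/54]
P^4 =
  X: [3191/20736, 5185/20736, 515/864]
  Y: [1595/10368, 1471/3456, 545/1296]
  Z: [1595/10368, 2365/10368, 89/144]

(P^4)[Z -> Y] = 2365/10368

Answer: 2365/10368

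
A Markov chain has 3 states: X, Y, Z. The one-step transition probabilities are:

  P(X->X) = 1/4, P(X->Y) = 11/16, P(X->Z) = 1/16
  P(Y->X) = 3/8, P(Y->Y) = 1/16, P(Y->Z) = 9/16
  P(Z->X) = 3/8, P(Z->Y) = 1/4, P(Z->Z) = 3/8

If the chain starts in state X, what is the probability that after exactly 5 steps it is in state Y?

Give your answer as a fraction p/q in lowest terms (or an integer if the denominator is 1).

Answer: 350591/1048576

Derivation:
Computing P^5 by repeated multiplication:
P^1 =
  X: [1/4, 11/16, 1/16]
  Y: [3/8, 1/16, 9/16]
  Z: [3/8, 1/4, 3/8]
P^2 =
  X: [11/32, 59/256, 109/256]
  Y: [21/64, 103/256, 69/256]
  Z: [21/64, 47/128, 39/128]
P^3 =
  X: [85/256, 1463/4096, 1273/4096]
  Y: [171/512, 1303/4096, 1425/4096]
  Z: [171/512, 665/2048, 699/2048]
P^4 =
  X: [683/2048, 21515/65536, 22165/65536]
  Y: [1365/4096, 22051/65536, 21645/65536]
  Z: [1365/4096, 10985/32768, 10863/32768]
P^5 =
  X: [5461/16384, 350591/1048576, 348481/1048576]
  Y: [10923/32768, 348871/1048576, 350169/1048576]
  Z: [10923/32768, 174557/524288, 174963/524288]

(P^5)[X -> Y] = 350591/1048576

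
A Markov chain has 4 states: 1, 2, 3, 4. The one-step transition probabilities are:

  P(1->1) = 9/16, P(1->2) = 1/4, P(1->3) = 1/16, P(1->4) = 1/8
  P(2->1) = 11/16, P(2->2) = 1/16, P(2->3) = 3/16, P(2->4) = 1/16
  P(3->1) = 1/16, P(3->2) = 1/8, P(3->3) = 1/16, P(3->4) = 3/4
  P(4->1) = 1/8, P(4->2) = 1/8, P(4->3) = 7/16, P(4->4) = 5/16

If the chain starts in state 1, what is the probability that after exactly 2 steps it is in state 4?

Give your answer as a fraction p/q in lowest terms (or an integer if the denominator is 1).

Answer: 11/64

Derivation:
Computing P^2 by repeated multiplication:
P^1 =
  1: [9/16, 1/4, 1/16, 1/8]
  2: [11/16, 1/16, 3/16, 1/16]
  3: [1/16, 1/8, 1/16, 3/4]
  4: [1/8, 1/8, 7/16, 5/16]
P^2 =
  1: [65/128, 23/128, 9/64, 11/64]
  2: [115/256, 53/256, 3/32, 1/4]
  3: [7/32, 1/8, 23/64, 19/64]
  4: [57/256, 17/128, 25/128, 115/256]

(P^2)[1 -> 4] = 11/64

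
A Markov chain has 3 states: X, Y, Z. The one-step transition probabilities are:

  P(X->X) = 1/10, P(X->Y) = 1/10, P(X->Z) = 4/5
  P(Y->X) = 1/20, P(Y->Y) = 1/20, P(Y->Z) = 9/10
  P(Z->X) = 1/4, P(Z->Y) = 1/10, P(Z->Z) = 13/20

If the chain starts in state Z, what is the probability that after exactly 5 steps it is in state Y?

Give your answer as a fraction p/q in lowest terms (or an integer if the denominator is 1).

Computing P^5 by repeated multiplication:
P^1 =
  X: [1/10, 1/10, 4/5]
  Y: [1/20, 1/20, 9/10]
  Z: [1/4, 1/10, 13/20]
P^2 =
  X: [43/200, 19/200, 69/100]
  Y: [93/400, 39/400, 67/100]
  Z: [77/400, 19/200, 57/80]
P^3 =
  X: [159/800, 381/4000, 353/500]
  Y: [313/1600, 761/8000, 2837/4000]
  Z: [1617/8000, 381/4000, 5621/8000]
P^4 =
  X: [16091/80000, 7619/80000, 5629/8000]
  Y: [32261/160000, 15239/160000, 45/64]
  Z: [32101/160000, 7619/80000, 112661/160000]
P^5 =
  X: [321251/1600000, 152381/1600000, 35199/50000]
  Y: [642261/3200000, 304761/3200000, 1126489/1600000]
  Z: [128549/640000, 152381/1600000, 2252493/3200000]

(P^5)[Z -> Y] = 152381/1600000

Answer: 152381/1600000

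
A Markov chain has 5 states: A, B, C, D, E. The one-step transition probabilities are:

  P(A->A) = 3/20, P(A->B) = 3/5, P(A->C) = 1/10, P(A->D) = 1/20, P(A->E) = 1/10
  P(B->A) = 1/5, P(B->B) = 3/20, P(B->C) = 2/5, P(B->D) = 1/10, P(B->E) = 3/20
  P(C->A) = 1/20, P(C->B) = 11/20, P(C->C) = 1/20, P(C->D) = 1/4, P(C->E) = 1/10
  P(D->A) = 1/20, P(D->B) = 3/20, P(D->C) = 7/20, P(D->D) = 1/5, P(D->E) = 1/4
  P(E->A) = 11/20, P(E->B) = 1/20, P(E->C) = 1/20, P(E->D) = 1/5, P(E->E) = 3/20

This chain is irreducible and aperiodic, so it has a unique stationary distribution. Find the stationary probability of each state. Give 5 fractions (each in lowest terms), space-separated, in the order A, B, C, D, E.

Answer: 18318/97973 29802/97973 20716/97973 29805/195946 28469/195946

Derivation:
The stationary distribution satisfies pi = pi * P, i.e.:
  pi_A = 3/20*pi_A + 1/5*pi_B + 1/20*pi_C + 1/20*pi_D + 11/20*pi_E
  pi_B = 3/5*pi_A + 3/20*pi_B + 11/20*pi_C + 3/20*pi_D + 1/20*pi_E
  pi_C = 1/10*pi_A + 2/5*pi_B + 1/20*pi_C + 7/20*pi_D + 1/20*pi_E
  pi_D = 1/20*pi_A + 1/10*pi_B + 1/4*pi_C + 1/5*pi_D + 1/5*pi_E
  pi_E = 1/10*pi_A + 3/20*pi_B + 1/10*pi_C + 1/4*pi_D + 3/20*pi_E
with normalization: pi_A + pi_B + pi_C + pi_D + pi_E = 1.

Using the first 4 balance equations plus normalization, the linear system A*pi = b is:
  [-17/20, 1/5, 1/20, 1/20, 11/20] . pi = 0
  [3/5, -17/20, 11/20, 3/20, 1/20] . pi = 0
  [1/10, 2/5, -19/20, 7/20, 1/20] . pi = 0
  [1/20, 1/10, 1/4, -4/5, 1/5] . pi = 0
  [1, 1, 1, 1, 1] . pi = 1

Solving yields:
  pi_A = 18318/97973
  pi_B = 29802/97973
  pi_C = 20716/97973
  pi_D = 29805/195946
  pi_E = 28469/195946

Verification (pi * P):
  18318/97973*3/20 + 29802/97973*1/5 + 20716/97973*1/20 + 29805/195946*1/20 + 28469/195946*11/20 = 18318/97973 = pi_A  (ok)
  18318/97973*3/5 + 29802/97973*3/20 + 20716/97973*11/20 + 29805/195946*3/20 + 28469/195946*1/20 = 29802/97973 = pi_B  (ok)
  18318/97973*1/10 + 29802/97973*2/5 + 20716/97973*1/20 + 29805/195946*7/20 + 28469/195946*1/20 = 20716/97973 = pi_C  (ok)
  18318/97973*1/20 + 29802/97973*1/10 + 20716/97973*1/4 + 29805/195946*1/5 + 28469/195946*1/5 = 29805/195946 = pi_D  (ok)
  18318/97973*1/10 + 29802/97973*3/20 + 20716/97973*1/10 + 29805/195946*1/4 + 28469/195946*3/20 = 28469/195946 = pi_E  (ok)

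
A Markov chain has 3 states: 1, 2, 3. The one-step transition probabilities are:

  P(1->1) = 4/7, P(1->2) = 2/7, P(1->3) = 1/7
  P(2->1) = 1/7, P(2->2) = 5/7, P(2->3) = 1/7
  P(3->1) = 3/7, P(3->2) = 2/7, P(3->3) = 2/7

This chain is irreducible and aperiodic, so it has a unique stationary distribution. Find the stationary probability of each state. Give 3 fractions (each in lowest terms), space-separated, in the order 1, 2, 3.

Answer: 1/3 1/2 1/6

Derivation:
The stationary distribution satisfies pi = pi * P, i.e.:
  pi_1 = 4/7*pi_1 + 1/7*pi_2 + 3/7*pi_3
  pi_2 = 2/7*pi_1 + 5/7*pi_2 + 2/7*pi_3
  pi_3 = 1/7*pi_1 + 1/7*pi_2 + 2/7*pi_3
with normalization: pi_1 + pi_2 + pi_3 = 1.

Using the first 2 balance equations plus normalization, the linear system A*pi = b is:
  [-3/7, 1/7, 3/7] . pi = 0
  [2/7, -2/7, 2/7] . pi = 0
  [1, 1, 1] . pi = 1

Solving yields:
  pi_1 = 1/3
  pi_2 = 1/2
  pi_3 = 1/6

Verification (pi * P):
  1/3*4/7 + 1/2*1/7 + 1/6*3/7 = 1/3 = pi_1  (ok)
  1/3*2/7 + 1/2*5/7 + 1/6*2/7 = 1/2 = pi_2  (ok)
  1/3*1/7 + 1/2*1/7 + 1/6*2/7 = 1/6 = pi_3  (ok)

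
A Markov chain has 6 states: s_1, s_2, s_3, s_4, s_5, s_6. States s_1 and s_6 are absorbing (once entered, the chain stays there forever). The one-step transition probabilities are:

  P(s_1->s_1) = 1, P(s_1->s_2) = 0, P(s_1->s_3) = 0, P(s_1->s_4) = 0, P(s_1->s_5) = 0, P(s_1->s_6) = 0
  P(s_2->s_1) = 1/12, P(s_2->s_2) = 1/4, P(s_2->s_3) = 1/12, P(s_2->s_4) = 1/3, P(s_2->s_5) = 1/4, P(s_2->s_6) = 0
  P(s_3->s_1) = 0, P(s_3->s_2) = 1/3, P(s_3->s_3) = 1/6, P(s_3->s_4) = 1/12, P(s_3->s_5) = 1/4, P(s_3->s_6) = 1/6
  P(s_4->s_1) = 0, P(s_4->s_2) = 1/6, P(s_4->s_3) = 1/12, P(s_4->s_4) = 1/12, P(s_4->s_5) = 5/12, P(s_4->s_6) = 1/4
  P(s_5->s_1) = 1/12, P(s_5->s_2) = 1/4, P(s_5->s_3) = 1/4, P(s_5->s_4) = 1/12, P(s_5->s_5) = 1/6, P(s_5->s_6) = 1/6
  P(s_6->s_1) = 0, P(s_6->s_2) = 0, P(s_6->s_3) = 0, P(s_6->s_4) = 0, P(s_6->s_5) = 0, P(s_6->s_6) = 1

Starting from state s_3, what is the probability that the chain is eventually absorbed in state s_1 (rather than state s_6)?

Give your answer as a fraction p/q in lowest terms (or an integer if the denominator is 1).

Answer: 274/1129

Derivation:
Let a_i = P(absorbed in s_1 | start in state i).
Boundary conditions: a_s_1 = 1, a_s_6 = 0.
For each transient state i, a_i = sum_j P(i->j) * a_j:
  a_s_2 = 1/12*a_s_1 + 1/4*a_s_2 + 1/12*a_s_3 + 1/3*a_s_4 + 1/4*a_s_5 + 0*a_s_6
  a_s_3 = 0*a_s_1 + 1/3*a_s_2 + 1/6*a_s_3 + 1/12*a_s_4 + 1/4*a_s_5 + 1/6*a_s_6
  a_s_4 = 0*a_s_1 + 1/6*a_s_2 + 1/12*a_s_3 + 1/12*a_s_4 + 5/12*a_s_5 + 1/4*a_s_6
  a_s_5 = 1/12*a_s_1 + 1/4*a_s_2 + 1/4*a_s_3 + 1/12*a_s_4 + 1/6*a_s_5 + 1/6*a_s_6

Substituting a_s_1 = 1 and a_s_6 = 0, rearrange to (I - Q) a = r where r[i] = P(i -> s_1):
  [3/4, -1/12, -1/3, -1/4] . (a_s_2, a_s_3, a_s_4, a_s_5) = 1/12
  [-1/3, 5/6, -1/12, -1/4] . (a_s_2, a_s_3, a_s_4, a_s_5) = 0
  [-1/6, -1/12, 11/12, -5/12] . (a_s_2, a_s_3, a_s_4, a_s_5) = 0
  [-1/4, -1/4, -1/12, 5/6] . (a_s_2, a_s_3, a_s_4, a_s_5) = 1/12

Solving yields:
  a_s_2 = 375/1129
  a_s_3 = 274/1129
  a_s_4 = 244/1129
  a_s_5 = 332/1129

Starting state is s_3, so the absorption probability is a_s_3 = 274/1129.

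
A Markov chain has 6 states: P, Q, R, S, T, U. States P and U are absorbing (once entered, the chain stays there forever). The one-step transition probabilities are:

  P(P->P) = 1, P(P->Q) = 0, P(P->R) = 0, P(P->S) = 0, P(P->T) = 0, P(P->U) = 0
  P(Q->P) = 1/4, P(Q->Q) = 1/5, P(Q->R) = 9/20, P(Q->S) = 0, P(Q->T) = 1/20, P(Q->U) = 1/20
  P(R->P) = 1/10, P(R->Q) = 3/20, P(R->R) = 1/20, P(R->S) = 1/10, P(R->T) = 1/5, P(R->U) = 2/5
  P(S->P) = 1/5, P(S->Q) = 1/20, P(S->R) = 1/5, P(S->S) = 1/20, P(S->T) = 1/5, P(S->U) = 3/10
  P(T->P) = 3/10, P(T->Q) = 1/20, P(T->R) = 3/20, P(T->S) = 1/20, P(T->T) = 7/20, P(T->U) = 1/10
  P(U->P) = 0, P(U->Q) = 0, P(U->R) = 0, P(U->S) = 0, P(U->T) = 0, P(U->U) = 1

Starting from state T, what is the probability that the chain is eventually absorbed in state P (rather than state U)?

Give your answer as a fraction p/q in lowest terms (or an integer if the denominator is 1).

Answer: 733/1172

Derivation:
Let a_i = P(absorbed in P | start in state i).
Boundary conditions: a_P = 1, a_U = 0.
For each transient state i, a_i = sum_j P(i->j) * a_j:
  a_Q = 1/4*a_P + 1/5*a_Q + 9/20*a_R + 0*a_S + 1/20*a_T + 1/20*a_U
  a_R = 1/10*a_P + 3/20*a_Q + 1/20*a_R + 1/10*a_S + 1/5*a_T + 2/5*a_U
  a_S = 1/5*a_P + 1/20*a_Q + 1/5*a_R + 1/20*a_S + 1/5*a_T + 3/10*a_U
  a_T = 3/10*a_P + 1/20*a_Q + 3/20*a_R + 1/20*a_S + 7/20*a_T + 1/10*a_U

Substituting a_P = 1 and a_U = 0, rearrange to (I - Q) a = r where r[i] = P(i -> P):
  [4/5, -9/20, 0, -1/20] . (a_Q, a_R, a_S, a_T) = 1/4
  [-3/20, 19/20, -1/10, -1/5] . (a_Q, a_R, a_S, a_T) = 1/10
  [-1/20, -1/5, 19/20, -1/5] . (a_Q, a_R, a_S, a_T) = 1/5
  [-1/20, -3/20, -1/20, 13/20] . (a_Q, a_R, a_S, a_T) = 3/10

Solving yields:
  a_Q = 11185/19924
  a_R = 7431/19924
  a_S = 8971/19924
  a_T = 733/1172

Starting state is T, so the absorption probability is a_T = 733/1172.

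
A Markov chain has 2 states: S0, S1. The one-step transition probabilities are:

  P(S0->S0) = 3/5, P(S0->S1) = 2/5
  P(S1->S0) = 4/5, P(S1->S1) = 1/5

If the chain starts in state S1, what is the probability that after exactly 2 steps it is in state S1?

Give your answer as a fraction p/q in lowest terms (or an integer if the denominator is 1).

Answer: 9/25

Derivation:
Computing P^2 by repeated multiplication:
P^1 =
  S0: [3/5, 2/5]
  S1: [4/5, 1/5]
P^2 =
  S0: [17/25, 8/25]
  S1: [16/25, 9/25]

(P^2)[S1 -> S1] = 9/25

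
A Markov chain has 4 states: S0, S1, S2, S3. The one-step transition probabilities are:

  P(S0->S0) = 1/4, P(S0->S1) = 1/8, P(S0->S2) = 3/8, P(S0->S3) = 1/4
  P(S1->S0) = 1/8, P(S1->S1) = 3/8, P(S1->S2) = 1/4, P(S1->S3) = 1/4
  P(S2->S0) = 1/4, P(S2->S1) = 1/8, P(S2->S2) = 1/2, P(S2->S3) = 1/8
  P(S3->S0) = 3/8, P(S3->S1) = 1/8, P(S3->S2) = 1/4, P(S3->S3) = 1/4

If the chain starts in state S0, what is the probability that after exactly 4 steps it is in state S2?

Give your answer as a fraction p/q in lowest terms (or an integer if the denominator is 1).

Computing P^4 by repeated multiplication:
P^1 =
  S0: [1/4, 1/8, 3/8, 1/4]
  S1: [1/8, 3/8, 1/4, 1/4]
  S2: [1/4, 1/8, 1/2, 1/8]
  S3: [3/8, 1/8, 1/4, 1/4]
P^2 =
  S0: [17/64, 5/32, 3/8, 13/64]
  S1: [15/64, 7/32, 21/64, 7/32]
  S2: [1/4, 5/32, 13/32, 3/16]
  S3: [17/64, 5/32, 23/64, 7/32]
P^3 =
  S0: [131/512, 21/128, 193/512, 13/64]
  S1: [1/4, 23/128, 185/512, 107/512]
  S2: [65/256, 21/128, 49/128, 51/256]
  S3: [33/128, 21/128, 191/512, 105/512]
P^4 =
  S0: [261/1024, 85/512, 1541/4096, 831/4096]
  S1: [1039/4096, 87/512, 761/2048, 839/4096]
  S2: [521/2048, 85/512, 773/2048, 207/1024]
  S3: [1045/4096, 85/512, 769/2048, 833/4096]

(P^4)[S0 -> S2] = 1541/4096

Answer: 1541/4096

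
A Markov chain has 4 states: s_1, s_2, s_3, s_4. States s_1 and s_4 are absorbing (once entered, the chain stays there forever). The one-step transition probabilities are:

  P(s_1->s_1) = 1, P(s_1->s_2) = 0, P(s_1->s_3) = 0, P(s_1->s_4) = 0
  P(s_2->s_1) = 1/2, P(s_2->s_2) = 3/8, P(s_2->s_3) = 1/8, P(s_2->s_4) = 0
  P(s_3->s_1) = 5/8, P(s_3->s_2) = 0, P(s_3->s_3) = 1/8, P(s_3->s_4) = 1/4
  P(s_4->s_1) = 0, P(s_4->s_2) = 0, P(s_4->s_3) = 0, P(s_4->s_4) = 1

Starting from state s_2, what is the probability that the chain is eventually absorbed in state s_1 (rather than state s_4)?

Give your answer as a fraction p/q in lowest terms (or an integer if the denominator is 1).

Let a_i = P(absorbed in s_1 | start in state i).
Boundary conditions: a_s_1 = 1, a_s_4 = 0.
For each transient state i, a_i = sum_j P(i->j) * a_j:
  a_s_2 = 1/2*a_s_1 + 3/8*a_s_2 + 1/8*a_s_3 + 0*a_s_4
  a_s_3 = 5/8*a_s_1 + 0*a_s_2 + 1/8*a_s_3 + 1/4*a_s_4

Substituting a_s_1 = 1 and a_s_4 = 0, rearrange to (I - Q) a = r where r[i] = P(i -> s_1):
  [5/8, -1/8] . (a_s_2, a_s_3) = 1/2
  [0, 7/8] . (a_s_2, a_s_3) = 5/8

Solving yields:
  a_s_2 = 33/35
  a_s_3 = 5/7

Starting state is s_2, so the absorption probability is a_s_2 = 33/35.

Answer: 33/35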